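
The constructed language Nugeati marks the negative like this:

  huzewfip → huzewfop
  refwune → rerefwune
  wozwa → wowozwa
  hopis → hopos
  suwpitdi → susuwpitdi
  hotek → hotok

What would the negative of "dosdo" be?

dodosdo

"dosdo" ends in a vowel. The stems ending in a vowel (suwpitdi → susuwpitdi, wozwa → wowozwa, refwune → rerefwune) repeat the first consonant+vowel as a prefix.
The other pattern: stems ending in a consonant change the last vowel to 'o'.
So dosdo → dodosdo.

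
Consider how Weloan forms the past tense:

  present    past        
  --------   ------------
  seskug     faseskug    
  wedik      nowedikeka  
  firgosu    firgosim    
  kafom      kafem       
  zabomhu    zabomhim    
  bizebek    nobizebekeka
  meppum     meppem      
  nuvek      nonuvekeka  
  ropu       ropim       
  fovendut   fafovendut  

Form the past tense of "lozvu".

lozvim

zabomhu and fovendut both have last vowel 'u' yet inflect differently (zabomhim, fafovendut), so the last vowel is not what conditions the rule; the final letter is.
"lozvu" ends in -u. The stems ending in -u (zabomhu → zabomhim, ropu → ropim, firgosu → firgosim) drop the final letter and add -im.
The other patterns: stems ending in -g or -t add the prefix fa-; stems ending in -k add no- … -eka around the stem; stems ending in -m change the last vowel to 'e'.
So lozvu → lozvim.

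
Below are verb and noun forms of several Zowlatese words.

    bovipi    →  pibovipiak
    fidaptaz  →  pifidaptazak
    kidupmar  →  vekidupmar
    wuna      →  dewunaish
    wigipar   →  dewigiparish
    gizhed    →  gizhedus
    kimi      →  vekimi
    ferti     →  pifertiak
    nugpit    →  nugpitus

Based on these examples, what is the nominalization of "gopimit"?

wigipar and kidupmar both end in -r yet inflect differently (dewigiparish, vekidupmar), so the final letter is not what conditions the rule; the first letter is.
"gopimit" begins with g-. The one such stem in the data (gizhed → gizhedus) adds -us, so the same rule applies.
So gopimit → gopimitus.

gopimitus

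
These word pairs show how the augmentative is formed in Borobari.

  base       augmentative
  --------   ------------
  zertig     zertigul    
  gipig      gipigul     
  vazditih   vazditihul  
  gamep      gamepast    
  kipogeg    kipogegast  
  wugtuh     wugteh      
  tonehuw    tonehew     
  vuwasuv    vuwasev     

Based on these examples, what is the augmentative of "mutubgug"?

zertig and kipogeg both end in -g yet inflect differently (zertigul, kipogegast), so the final letter is not what conditions the rule; the last vowel is.
"mutubgug" has last vowel 'u'. The stems whose last vowel is 'u' (wugtuh → wugteh, tonehuw → tonehew, vuwasuv → vuwasev) change the last vowel to 'e'.
The other patterns: stems whose last vowel is 'i' add -ul; stems whose last vowel is 'e' add -ast.
So mutubgug → mutubgeg.

mutubgeg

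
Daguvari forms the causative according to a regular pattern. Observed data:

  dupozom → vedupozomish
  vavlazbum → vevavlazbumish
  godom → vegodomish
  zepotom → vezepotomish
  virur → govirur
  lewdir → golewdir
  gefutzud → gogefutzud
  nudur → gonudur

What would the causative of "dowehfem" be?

vedowehfemish

"dowehfem" ends in -m. The stems ending in -m (dupozom → vedupozomish, vavlazbum → vevavlazbumish, godom → vegodomish) add ve- … -ish around the stem.
So dowehfem → vedowehfemish.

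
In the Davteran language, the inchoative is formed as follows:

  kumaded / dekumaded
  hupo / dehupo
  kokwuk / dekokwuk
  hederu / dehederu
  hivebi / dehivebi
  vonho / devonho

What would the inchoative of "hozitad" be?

Every pair shown (kumaded → dekumaded, hupo → dehupo, kokwuk → dekokwuk, …) follows the same rule: add the prefix de-.
So hozitad → dehozitad.

dehozitad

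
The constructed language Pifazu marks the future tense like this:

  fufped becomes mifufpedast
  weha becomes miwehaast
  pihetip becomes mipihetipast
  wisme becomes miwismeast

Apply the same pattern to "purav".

mipuravast

Every pair shown (fufped → mifufpedast, weha → miwehaast, pihetip → mipihetipast, …) follows the same rule: add mi- … -ast around the stem.
So purav → mipuravast.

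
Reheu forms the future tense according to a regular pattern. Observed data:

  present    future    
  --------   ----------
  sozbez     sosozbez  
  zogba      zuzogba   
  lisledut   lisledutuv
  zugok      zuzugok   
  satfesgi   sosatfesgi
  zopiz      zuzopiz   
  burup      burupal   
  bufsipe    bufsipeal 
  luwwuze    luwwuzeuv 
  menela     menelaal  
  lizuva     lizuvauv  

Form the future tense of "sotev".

sosotev

zopiz and sozbez both end in -z yet inflect differently (zuzopiz, sosozbez), so the final letter is not what conditions the rule; the first letter is.
"sotev" begins with s-. The stems beginning with s- (satfesgi → sosatfesgi, sozbez → sosozbez) add the prefix so-.
So sotev → sosotev.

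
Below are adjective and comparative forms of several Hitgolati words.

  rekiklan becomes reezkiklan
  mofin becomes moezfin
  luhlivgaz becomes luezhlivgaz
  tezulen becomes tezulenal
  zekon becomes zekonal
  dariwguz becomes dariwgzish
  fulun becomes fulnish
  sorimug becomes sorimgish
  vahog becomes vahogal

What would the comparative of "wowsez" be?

wowsezal

fulun and tezulen both end in -n yet inflect differently (fulnish, tezulenal), so the final letter is not what conditions the rule; the last vowel is.
"wowsez" has last vowel 'e'. The one such stem in the data (tezulen → tezulenal) adds -al, so the same rule applies.
So wowsez → wowsezal.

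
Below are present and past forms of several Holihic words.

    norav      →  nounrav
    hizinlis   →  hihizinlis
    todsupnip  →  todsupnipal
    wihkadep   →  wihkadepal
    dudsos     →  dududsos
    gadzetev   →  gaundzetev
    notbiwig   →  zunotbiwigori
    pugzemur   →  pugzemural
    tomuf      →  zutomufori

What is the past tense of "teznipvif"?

hizinlis and todsupnip both have last vowel 'i' yet inflect differently (hihizinlis, todsupnipal), so the last vowel is not what conditions the rule; the final letter is.
"teznipvif" ends in -f. The one such stem in the data (tomuf → zutomufori) adds zu- … -ori around the stem, so the same rule applies.
The other patterns: stems ending in -s repeat the first consonant+vowel as a prefix; stems ending in -p or -r add -al; stems ending in -v insert -un- after the first vowel.
So teznipvif → zuteznipvifori.

zuteznipvifori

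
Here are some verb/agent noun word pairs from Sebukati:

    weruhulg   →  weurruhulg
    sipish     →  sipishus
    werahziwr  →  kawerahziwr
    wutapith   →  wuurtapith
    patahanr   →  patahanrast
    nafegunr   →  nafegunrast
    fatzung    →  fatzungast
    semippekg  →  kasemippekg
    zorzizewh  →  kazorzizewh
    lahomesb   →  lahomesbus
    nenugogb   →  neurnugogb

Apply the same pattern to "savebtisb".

savebtisbus

fatzung and semippekg both end in -g yet inflect differently (fatzungast, kasemippekg), so the final letter is not what conditions the rule; the second-to-last letter is.
"savebtisb" has second-to-last letter 's'. The stems whose second-to-last letter is 's' (lahomesb → lahomesbus, sipish → sipishus) add -us.
The other patterns: stems whose second-to-last letter is 'n' add -ast; stems whose second-to-last letter is 'k' or 'w' add the prefix ka-; stems whose second-to-last letter is 'g', 'l' or 't' insert -ur- after the first vowel.
So savebtisb → savebtisbus.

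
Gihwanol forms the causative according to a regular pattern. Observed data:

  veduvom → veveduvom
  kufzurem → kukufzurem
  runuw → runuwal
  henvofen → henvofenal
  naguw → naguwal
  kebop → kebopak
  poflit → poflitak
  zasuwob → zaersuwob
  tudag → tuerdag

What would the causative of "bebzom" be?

bebebzom

kufzurem and henvofen both have last vowel 'e' yet inflect differently (kukufzurem, henvofenal), so the last vowel is not what conditions the rule; the final letter is.
"bebzom" ends in -m. The stems ending in -m (veduvom → veveduvom, kufzurem → kukufzurem) repeat the first consonant+vowel as a prefix.
So bebzom → bebebzom.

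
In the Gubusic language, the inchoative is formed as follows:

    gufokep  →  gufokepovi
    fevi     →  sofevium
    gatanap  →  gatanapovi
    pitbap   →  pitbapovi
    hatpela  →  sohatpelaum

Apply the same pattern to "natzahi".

gatanap and hatpela both have last vowel 'a' yet inflect differently (gatanapovi, sohatpelaum), so the last vowel is not what conditions the rule; whether the stem ends in a vowel or a consonant is.
"natzahi" ends in a vowel. The stems ending in a vowel (fevi → sofevium, hatpela → sohatpelaum) add so- … -um around the stem.
The other pattern: stems ending in a consonant add -ovi.
So natzahi → sonatzahium.

sonatzahium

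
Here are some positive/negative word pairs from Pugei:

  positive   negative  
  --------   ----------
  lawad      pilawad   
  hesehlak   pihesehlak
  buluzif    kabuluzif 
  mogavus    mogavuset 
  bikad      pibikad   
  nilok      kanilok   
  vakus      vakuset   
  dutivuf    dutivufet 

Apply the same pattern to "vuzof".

hesehlak and nilok both end in -k yet inflect differently (pihesehlak, kanilok), so the final letter is not what conditions the rule; the last vowel is.
"vuzof" has last vowel 'o'. The one such stem in the data (nilok → kanilok) adds the prefix ka-, so the same rule applies.
The other patterns: stems whose last vowel is 'a' add the prefix pi-; stems whose last vowel is 'u' add -et.
So vuzof → kavuzof.

kavuzof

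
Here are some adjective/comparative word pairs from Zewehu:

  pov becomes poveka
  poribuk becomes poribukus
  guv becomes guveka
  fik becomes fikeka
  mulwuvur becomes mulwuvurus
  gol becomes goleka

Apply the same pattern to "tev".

"tev" has 1 vowel. The stems with 1 vowel (gol → goleka, fik → fikeka, guv → guveka) add -eka.
The other pattern: stems with 3 vowels add -us.
So tev → teveka.

teveka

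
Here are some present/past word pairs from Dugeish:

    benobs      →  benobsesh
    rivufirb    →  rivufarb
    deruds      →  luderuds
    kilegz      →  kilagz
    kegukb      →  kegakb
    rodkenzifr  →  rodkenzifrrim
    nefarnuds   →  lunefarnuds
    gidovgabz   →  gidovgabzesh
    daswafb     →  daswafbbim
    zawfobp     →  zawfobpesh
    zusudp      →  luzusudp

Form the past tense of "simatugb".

simatagb

"simatugb" has second-to-last letter 'g'. The one such stem in the data (kilegz → kilagz) changes the last vowel to 'a' (as do rivufirb, kegukb), so the same rule applies.
So simatugb → simatagb.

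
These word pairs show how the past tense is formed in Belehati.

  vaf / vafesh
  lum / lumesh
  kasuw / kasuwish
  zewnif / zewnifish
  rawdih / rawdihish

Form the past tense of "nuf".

"nuf" has 1 vowel. The stems with 1 vowel (vaf → vafesh, lum → lumesh) add -esh.
The other pattern: stems with 2 vowels add -ish.
So nuf → nufesh.

nufesh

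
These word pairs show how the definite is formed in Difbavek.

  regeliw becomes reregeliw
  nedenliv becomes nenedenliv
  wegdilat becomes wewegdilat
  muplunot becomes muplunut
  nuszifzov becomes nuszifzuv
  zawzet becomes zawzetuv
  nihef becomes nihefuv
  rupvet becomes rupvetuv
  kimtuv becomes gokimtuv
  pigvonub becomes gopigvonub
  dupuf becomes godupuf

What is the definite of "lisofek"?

lisofekuv

wegdilat and muplunot both end in -t yet inflect differently (wewegdilat, muplunut), so the final letter is not what conditions the rule; the last vowel is.
"lisofek" has last vowel 'e'. The stems whose last vowel is 'e' (zawzet → zawzetuv, nihef → nihefuv, rupvet → rupvetuv) add -uv.
So lisofek → lisofekuv.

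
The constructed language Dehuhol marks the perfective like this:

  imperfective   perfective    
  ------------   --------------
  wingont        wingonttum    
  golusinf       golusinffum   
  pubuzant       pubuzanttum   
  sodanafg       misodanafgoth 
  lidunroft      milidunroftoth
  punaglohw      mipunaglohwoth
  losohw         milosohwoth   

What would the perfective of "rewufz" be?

mirewufzoth

"rewufz" has second-to-last letter 'f'. The stems whose second-to-last letter is 'f' (sodanafg → misodanafgoth, lidunroft → milidunroftoth) add mi- … -oth around the stem.
The other pattern: stems whose second-to-last letter is 'n' double the final consonant and add -um.
So rewufz → mirewufzoth.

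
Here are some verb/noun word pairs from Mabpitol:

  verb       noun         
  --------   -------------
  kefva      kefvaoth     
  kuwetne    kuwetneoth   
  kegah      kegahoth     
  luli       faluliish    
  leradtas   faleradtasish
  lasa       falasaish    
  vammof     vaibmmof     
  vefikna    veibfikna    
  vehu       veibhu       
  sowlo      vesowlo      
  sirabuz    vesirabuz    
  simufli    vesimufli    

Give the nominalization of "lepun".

"lepun" begins with l-. The stems beginning with l- (luli → faluliish, leradtas → faleradtasish, lasa → falasaish) add fa- … -ish around the stem.
The other patterns: stems beginning with k- add -oth; stems beginning with v- insert -ib- after the first vowel; stems beginning with s- add the prefix ve-.
So lepun → falepunish.

falepunish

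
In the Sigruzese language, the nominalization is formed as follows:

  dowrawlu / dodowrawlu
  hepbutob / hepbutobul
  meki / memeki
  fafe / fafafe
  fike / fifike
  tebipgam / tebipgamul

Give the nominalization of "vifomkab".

dowrawlu and hepbutob both have 3 vowels yet inflect differently (dodowrawlu, hepbutobul), so the number of vowels is not what conditions the rule; whether the stem ends in a vowel or a consonant is.
"vifomkab" ends in a consonant. The stems ending in a consonant (hepbutob → hepbutobul, tebipgam → tebipgamul) add -ul.
So vifomkab → vifomkabul.

vifomkabul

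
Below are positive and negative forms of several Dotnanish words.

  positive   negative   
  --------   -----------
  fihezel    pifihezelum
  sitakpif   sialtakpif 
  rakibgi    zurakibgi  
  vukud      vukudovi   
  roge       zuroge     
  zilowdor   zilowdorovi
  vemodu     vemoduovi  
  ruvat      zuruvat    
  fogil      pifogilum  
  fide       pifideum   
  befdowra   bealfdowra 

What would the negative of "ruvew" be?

"ruvew" begins with r-. The stems beginning with r- (rakibgi → zurakibgi, roge → zuroge, ruvat → zuruvat) add the prefix zu-.
So ruvew → zuruvew.

zuruvew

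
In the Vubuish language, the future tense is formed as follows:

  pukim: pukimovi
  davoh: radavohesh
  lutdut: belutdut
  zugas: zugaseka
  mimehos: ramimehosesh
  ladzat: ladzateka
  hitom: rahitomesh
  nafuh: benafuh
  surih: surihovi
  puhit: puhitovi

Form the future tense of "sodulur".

"sodulur" has last vowel 'u'. The stems whose last vowel is 'u' (nafuh → benafuh, lutdut → belutdut) add the prefix be-.
So sodulur → besodulur.

besodulur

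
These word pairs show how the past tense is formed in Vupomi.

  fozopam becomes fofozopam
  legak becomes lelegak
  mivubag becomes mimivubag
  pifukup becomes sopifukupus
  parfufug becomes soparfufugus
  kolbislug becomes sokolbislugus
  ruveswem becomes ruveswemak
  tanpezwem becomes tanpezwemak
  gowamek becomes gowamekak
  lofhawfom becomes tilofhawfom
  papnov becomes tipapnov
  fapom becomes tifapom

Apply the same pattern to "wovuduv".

mivubag and parfufug both end in -g yet inflect differently (mimivubag, soparfufugus), so the final letter is not what conditions the rule; the last vowel is.
"wovuduv" has last vowel 'u'. The stems whose last vowel is 'u' (pifukup → sopifukupus, parfufug → soparfufugus, kolbislug → sokolbislugus) add so- … -us around the stem.
The other patterns: stems whose last vowel is 'a' repeat the first consonant+vowel as a prefix; stems whose last vowel is 'e' add -ak; stems whose last vowel is 'o' add the prefix ti-.
So wovuduv → sowovuduvus.

sowovuduvus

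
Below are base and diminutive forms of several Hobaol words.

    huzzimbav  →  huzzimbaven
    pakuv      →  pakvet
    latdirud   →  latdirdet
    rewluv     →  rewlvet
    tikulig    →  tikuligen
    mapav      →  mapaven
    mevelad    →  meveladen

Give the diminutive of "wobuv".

wobvet

mapav and pakuv both end in -v yet inflect differently (mapaven, pakvet), so the final letter is not what conditions the rule; the last vowel is.
"wobuv" has last vowel 'u'. The stems whose last vowel is 'u' (pakuv → pakvet, rewluv → rewlvet, latdirud → latdirdet) delete the last vowel and add -et.
So wobuv → wobvet.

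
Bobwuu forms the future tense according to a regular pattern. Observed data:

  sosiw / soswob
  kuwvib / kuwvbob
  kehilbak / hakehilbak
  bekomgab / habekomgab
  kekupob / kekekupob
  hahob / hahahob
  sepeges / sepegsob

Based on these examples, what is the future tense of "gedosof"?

gegedosof

"gedosof" has last vowel 'o'. The stems whose last vowel is 'o' (hahob → hahahob, kekupob → kekekupob) repeat the first consonant+vowel as a prefix.
The other patterns: stems whose last vowel is 'a' add the prefix ha-; stems whose last vowel is 'e' or 'i' delete the last vowel and add -ob.
So gedosof → gegedosof.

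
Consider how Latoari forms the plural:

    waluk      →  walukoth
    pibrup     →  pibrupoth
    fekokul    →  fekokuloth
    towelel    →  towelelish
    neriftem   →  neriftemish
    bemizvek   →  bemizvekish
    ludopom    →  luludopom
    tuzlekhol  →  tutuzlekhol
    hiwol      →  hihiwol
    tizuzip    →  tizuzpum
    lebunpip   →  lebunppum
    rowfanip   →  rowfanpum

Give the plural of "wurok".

fekokul and towelel both end in -l yet inflect differently (fekokuloth, towelelish), so the final letter is not what conditions the rule; the last vowel is.
"wurok" has last vowel 'o'. The stems whose last vowel is 'o' (ludopom → luludopom, tuzlekhol → tutuzlekhol, hiwol → hihiwol) repeat the first consonant+vowel as a prefix.
The other patterns: stems whose last vowel is 'u' add -oth; stems whose last vowel is 'e' add -ish; stems whose last vowel is 'i' delete the last vowel and add -um.
So wurok → wuwurok.

wuwurok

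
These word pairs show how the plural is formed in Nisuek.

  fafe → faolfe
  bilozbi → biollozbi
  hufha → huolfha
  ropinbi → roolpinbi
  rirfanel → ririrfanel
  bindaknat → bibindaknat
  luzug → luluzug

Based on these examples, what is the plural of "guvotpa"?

fafe and rirfanel both have last vowel 'e' yet inflect differently (faolfe, ririrfanel), so the last vowel is not what conditions the rule; whether the stem ends in a vowel or a consonant is.
"guvotpa" ends in a vowel. The stems ending in a vowel (fafe → faolfe, bilozbi → biollozbi, hufha → huolfha) insert -ol- after the first vowel.
So guvotpa → guolvotpa.

guolvotpa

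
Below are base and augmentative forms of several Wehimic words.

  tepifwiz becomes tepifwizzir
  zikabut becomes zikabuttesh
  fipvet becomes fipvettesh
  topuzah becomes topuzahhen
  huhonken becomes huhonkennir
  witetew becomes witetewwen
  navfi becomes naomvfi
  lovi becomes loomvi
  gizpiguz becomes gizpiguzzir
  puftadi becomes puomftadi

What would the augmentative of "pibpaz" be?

zikabut and gizpiguz both have last vowel 'u' yet inflect differently (zikabuttesh, gizpiguzzir), so the last vowel is not what conditions the rule; the final letter is.
"pibpaz" ends in -z. The stems ending in -z (gizpiguz → gizpiguzzir, tepifwiz → tepifwizzir) double the final consonant and add -ir.
The other patterns: stems ending in -i insert -om- after the first vowel; stems ending in -t double the final consonant and add -esh; stems ending in -h or -w double the final consonant and add -en.
So pibpaz → pibpazzir.

pibpazzir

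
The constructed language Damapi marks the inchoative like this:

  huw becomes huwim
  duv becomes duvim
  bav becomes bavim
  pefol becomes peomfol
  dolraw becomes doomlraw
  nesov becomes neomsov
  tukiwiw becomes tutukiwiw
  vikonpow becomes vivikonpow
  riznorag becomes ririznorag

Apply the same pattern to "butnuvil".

huw and dolraw both end in -w yet inflect differently (huwim, doomlraw), so the final letter is not what conditions the rule; the number of vowels is.
"butnuvil" has 3 vowels. The stems with 3 vowels (tukiwiw → tutukiwiw, vikonpow → vivikonpow, riznorag → ririznorag) repeat the first consonant+vowel as a prefix.
The other patterns: stems with 1 vowel add -im; stems with 2 vowels insert -om- after the first vowel.
So butnuvil → bubutnuvil.

bubutnuvil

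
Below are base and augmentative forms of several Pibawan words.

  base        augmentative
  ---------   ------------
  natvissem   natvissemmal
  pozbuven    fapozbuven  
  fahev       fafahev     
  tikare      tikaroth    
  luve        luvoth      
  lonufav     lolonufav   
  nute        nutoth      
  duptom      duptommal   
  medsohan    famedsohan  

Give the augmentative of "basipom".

pozbuven and luve both have last vowel 'e' yet inflect differently (fapozbuven, luvoth), so the last vowel is not what conditions the rule; the final letter is.
"basipom" ends in -m. The stems ending in -m (duptom → duptommal, natvissem → natvissemmal) double the final consonant and add -al.
The other patterns: stems ending in -n add the prefix fa-; stems ending in -e drop the final letter and add -oth; stems ending in -v repeat the first consonant+vowel as a prefix.
So basipom → basipommal.

basipommal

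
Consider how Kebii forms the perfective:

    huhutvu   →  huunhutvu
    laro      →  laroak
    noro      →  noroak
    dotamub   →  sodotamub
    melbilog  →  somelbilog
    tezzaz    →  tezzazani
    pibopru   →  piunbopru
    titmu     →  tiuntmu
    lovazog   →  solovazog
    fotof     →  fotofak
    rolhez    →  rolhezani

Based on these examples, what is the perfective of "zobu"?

zounbu

pibopru and dotamub both have last vowel 'u' yet inflect differently (piunbopru, sodotamub), so the last vowel is not what conditions the rule; the final letter is.
"zobu" ends in -u. The stems ending in -u (pibopru → piunbopru, titmu → tiuntmu, huhutvu → huunhutvu) insert -un- after the first vowel.
So zobu → zounbu.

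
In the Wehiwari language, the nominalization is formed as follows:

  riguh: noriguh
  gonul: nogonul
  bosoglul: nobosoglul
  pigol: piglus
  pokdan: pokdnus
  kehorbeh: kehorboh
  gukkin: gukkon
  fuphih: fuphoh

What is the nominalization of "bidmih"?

bidmoh

gonul and pigol both end in -l yet inflect differently (nogonul, piglus), so the final letter is not what conditions the rule; the last vowel is.
"bidmih" has last vowel 'i'. The stems whose last vowel is 'i' (gukkin → gukkon, fuphih → fuphoh) change the last vowel to 'o'.
The other patterns: stems whose last vowel is 'u' add the prefix no-; stems whose last vowel is 'a' or 'o' delete the last vowel and add -us.
So bidmih → bidmoh.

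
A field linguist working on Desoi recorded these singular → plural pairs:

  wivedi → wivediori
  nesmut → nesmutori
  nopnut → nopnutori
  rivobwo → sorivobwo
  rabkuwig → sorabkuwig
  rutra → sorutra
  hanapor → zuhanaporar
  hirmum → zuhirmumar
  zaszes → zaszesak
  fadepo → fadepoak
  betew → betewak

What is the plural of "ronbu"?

rivobwo and fadepo both end in -o yet inflect differently (sorivobwo, fadepoak), so the final letter is not what conditions the rule; the first letter is.
"ronbu" begins with r-. The stems beginning with r- (rivobwo → sorivobwo, rabkuwig → sorabkuwig, rutra → sorutra) add the prefix so-.
So ronbu → soronbu.

soronbu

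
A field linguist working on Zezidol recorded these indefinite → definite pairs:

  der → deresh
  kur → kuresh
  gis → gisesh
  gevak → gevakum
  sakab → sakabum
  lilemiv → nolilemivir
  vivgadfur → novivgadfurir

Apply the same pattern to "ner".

neresh

der and vivgadfur both end in -r yet inflect differently (deresh, novivgadfurir), so the final letter is not what conditions the rule; the number of vowels is.
"ner" has 1 vowel. The stems with 1 vowel (der → deresh, kur → kuresh, gis → gisesh) add -esh.
The other patterns: stems with 2 vowels add -um; stems with 3 vowels add no- … -ir around the stem.
So ner → neresh.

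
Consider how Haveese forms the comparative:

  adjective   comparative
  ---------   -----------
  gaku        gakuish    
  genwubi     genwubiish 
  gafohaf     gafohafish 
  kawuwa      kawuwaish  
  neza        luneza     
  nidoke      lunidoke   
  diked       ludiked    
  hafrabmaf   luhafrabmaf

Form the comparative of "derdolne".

"derdolne" begins with d-. The one such stem in the data (diked → ludiked) adds the prefix lu-, so the same rule applies.
The other pattern: stems beginning with g- or k- add -ish.
So derdolne → luderdolne.

luderdolne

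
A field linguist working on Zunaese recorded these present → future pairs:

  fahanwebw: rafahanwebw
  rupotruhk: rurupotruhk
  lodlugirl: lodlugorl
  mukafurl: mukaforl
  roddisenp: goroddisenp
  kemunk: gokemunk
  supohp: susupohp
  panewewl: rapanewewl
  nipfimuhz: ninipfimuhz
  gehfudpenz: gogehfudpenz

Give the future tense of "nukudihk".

nunukudihk

nipfimuhz and gehfudpenz both end in -z yet inflect differently (ninipfimuhz, gogehfudpenz), so the final letter is not what conditions the rule; the second-to-last letter is.
"nukudihk" has second-to-last letter 'h'. The stems whose second-to-last letter is 'h' (supohp → susupohp, nipfimuhz → ninipfimuhz, rupotruhk → rurupotruhk) repeat the first consonant+vowel as a prefix.
The other patterns: stems whose second-to-last letter is 'n' add the prefix go-; stems whose second-to-last letter is 'r' change the last vowel to 'o'; stems whose second-to-last letter is 'b' or 'w' add the prefix ra-.
So nukudihk → nunukudihk.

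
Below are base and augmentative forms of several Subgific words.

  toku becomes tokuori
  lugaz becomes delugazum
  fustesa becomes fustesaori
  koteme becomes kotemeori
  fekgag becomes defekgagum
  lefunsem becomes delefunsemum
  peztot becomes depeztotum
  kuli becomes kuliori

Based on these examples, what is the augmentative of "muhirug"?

fustesa and lugaz both have last vowel 'a' yet inflect differently (fustesaori, delugazum), so the last vowel is not what conditions the rule; whether the stem ends in a vowel or a consonant is.
"muhirug" ends in a consonant. The stems ending in a consonant (peztot → depeztotum, lugaz → delugazum, lefunsem → delefunsemum) add de- … -um around the stem.
So muhirug → demuhirugum.

demuhirugum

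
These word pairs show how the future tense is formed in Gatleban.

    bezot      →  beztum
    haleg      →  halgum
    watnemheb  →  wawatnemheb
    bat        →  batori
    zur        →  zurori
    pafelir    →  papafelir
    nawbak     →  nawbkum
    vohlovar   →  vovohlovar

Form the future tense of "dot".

dotori

bat and bezot both end in -t yet inflect differently (batori, beztum), so the final letter is not what conditions the rule; the number of vowels is.
"dot" has 1 vowel. The stems with 1 vowel (zur → zurori, bat → batori) add -ori.
So dot → dotori.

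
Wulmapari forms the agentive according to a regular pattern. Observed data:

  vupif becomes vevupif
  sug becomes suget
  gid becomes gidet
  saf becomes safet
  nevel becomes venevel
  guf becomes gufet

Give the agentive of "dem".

demet

guf and vupif both end in -f yet inflect differently (gufet, vevupif), so the final letter is not what conditions the rule; the number of vowels is.
"dem" has 1 vowel. The stems with 1 vowel (sug → suget, gid → gidet, guf → gufet) add -et.
The other pattern: stems with 2 vowels add the prefix ve-.
So dem → demet.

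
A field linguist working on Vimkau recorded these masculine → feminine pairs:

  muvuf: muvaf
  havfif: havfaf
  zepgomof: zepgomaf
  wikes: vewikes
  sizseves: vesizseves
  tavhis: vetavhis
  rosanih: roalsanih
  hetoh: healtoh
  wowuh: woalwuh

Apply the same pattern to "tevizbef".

havfif and tavhis both have last vowel 'i' yet inflect differently (havfaf, vetavhis), so the last vowel is not what conditions the rule; the final letter is.
"tevizbef" ends in -f. The stems ending in -f (muvuf → muvaf, havfif → havfaf, zepgomof → zepgomaf) change the last vowel to 'a'.
So tevizbef → tevizbaf.

tevizbaf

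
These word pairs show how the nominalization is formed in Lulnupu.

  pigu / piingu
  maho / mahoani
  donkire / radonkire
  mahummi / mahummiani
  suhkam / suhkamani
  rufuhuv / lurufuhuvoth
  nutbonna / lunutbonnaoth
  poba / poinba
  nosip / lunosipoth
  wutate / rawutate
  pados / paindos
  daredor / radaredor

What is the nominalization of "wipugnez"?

poba and nutbonna both end in -a yet inflect differently (poinba, lunutbonnaoth), so the final letter is not what conditions the rule; the first letter is.
"wipugnez" begins with w-. The one such stem in the data (wutate → rawutate) adds the prefix ra-, so the same rule applies.
The other patterns: stems beginning with p- insert -in- after the first vowel; stems beginning with m- or s- add -ani; stems beginning with n- or r- add lu- … -oth around the stem.
So wipugnez → rawipugnez.

rawipugnez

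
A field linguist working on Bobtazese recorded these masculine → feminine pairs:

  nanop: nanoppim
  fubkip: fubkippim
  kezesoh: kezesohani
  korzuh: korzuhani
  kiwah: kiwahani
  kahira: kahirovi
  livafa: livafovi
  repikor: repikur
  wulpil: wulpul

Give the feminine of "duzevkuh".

duzevkuhani

nanop and kezesoh both have last vowel 'o' yet inflect differently (nanoppim, kezesohani), so the last vowel is not what conditions the rule; the final letter is.
"duzevkuh" ends in -h. The stems ending in -h (kezesoh → kezesohani, korzuh → korzuhani, kiwah → kiwahani) add -ani.
So duzevkuh → duzevkuhani.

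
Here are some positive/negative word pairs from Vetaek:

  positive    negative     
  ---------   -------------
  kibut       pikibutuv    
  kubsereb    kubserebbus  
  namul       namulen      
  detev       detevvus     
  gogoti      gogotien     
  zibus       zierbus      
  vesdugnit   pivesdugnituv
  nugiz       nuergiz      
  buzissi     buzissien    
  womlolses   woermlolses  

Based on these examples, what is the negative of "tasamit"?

buzissi and vesdugnit both have last vowel 'i' yet inflect differently (buzissien, pivesdugnituv), so the last vowel is not what conditions the rule; the final letter is.
"tasamit" ends in -t. The stems ending in -t (vesdugnit → pivesdugnituv, kibut → pikibutuv) add pi- … -uv around the stem.
The other patterns: stems ending in -b or -v double the final consonant and add -us; stems ending in -i or -l add -en; stems ending in -s or -z insert -er- after the first vowel.
So tasamit → pitasamituv.

pitasamituv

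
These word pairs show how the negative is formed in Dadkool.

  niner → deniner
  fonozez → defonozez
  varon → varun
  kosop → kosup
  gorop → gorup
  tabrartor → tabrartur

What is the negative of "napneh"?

tabrartor and niner both end in -r yet inflect differently (tabrartur, deniner), so the final letter is not what conditions the rule; the last vowel is.
"napneh" has last vowel 'e'. The stems whose last vowel is 'e' (fonozez → defonozez, niner → deniner) add the prefix de-.
The other pattern: stems whose last vowel is 'o' change the last vowel to 'u'.
So napneh → denapneh.

denapneh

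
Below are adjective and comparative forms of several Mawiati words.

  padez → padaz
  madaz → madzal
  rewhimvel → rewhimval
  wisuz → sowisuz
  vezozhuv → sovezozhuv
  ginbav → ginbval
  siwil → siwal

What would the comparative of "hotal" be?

hotlal

"hotal" has last vowel 'a'. The stems whose last vowel is 'a' (madaz → madzal, ginbav → ginbval) delete the last vowel and add -al.
The other patterns: stems whose last vowel is 'u' add the prefix so-; stems whose last vowel is 'e' or 'i' change the last vowel to 'a'.
So hotal → hotlal.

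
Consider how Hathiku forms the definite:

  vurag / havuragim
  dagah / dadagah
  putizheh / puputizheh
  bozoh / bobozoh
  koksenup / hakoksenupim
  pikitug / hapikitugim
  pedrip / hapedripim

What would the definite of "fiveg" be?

hafivegim

dagah and vurag both have last vowel 'a' yet inflect differently (dadagah, havuragim), so the last vowel is not what conditions the rule; the final letter is.
"fiveg" ends in -g. The stems ending in -g (vurag → havuragim, pikitug → hapikitugim) add ha- … -im around the stem.
The other pattern: stems ending in -h repeat the first consonant+vowel as a prefix.
So fiveg → hafivegim.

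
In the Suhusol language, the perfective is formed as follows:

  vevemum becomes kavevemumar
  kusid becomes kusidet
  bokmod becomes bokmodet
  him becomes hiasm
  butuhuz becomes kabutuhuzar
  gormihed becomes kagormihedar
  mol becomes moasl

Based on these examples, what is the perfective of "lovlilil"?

"lovlilil" has 3 vowels. The stems with 3 vowels (vevemum → kavevemumar, butuhuz → kabutuhuzar, gormihed → kagormihedar) add ka- … -ar around the stem.
The other patterns: stems with 1 vowel insert -as- after the first vowel; stems with 2 vowels add -et.
So lovlilil → kalovlililar.

kalovlililar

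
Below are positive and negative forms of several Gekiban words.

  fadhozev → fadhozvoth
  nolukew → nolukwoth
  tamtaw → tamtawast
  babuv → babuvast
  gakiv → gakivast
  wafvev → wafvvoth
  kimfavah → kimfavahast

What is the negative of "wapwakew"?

wafvev and gakiv both end in -v yet inflect differently (wafvvoth, gakivast), so the final letter is not what conditions the rule; the last vowel is.
"wapwakew" has last vowel 'e'. The stems whose last vowel is 'e' (nolukew → nolukwoth, wafvev → wafvvoth, fadhozev → fadhozvoth) delete the last vowel and add -oth.
The other pattern: stems whose last vowel is 'a', 'i' or 'u' add -ast.
So wapwakew → wapwakwoth.

wapwakwoth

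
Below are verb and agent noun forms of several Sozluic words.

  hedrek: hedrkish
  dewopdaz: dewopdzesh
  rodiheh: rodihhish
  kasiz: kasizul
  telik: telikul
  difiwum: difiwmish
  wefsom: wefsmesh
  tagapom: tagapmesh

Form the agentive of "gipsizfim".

gipsizfimul

telik and hedrek both end in -k yet inflect differently (telikul, hedrkish), so the final letter is not what conditions the rule; the last vowel is.
"gipsizfim" has last vowel 'i'. The stems whose last vowel is 'i' (telik → telikul, kasiz → kasizul) add -ul.
The other patterns: stems whose last vowel is 'e' or 'u' delete the last vowel and add -ish; stems whose last vowel is 'a' or 'o' delete the last vowel and add -esh.
So gipsizfim → gipsizfimul.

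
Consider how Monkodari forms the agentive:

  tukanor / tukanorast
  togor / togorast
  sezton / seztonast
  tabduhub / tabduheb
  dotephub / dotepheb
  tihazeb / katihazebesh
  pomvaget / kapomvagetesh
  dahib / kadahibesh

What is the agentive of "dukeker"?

tabduhub and tihazeb both end in -b yet inflect differently (tabduheb, katihazebesh), so the final letter is not what conditions the rule; the last vowel is.
"dukeker" has last vowel 'e'. The stems whose last vowel is 'e' (tihazeb → katihazebesh, pomvaget → kapomvagetesh) add ka- … -esh around the stem.
So dukeker → kadukekeresh.

kadukekeresh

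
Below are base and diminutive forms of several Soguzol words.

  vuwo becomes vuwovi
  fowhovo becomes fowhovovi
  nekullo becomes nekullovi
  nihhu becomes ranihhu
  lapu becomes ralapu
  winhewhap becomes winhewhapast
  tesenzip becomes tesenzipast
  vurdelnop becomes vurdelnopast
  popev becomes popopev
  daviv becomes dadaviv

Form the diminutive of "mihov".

mimihov

vuwo and vurdelnop both have last vowel 'o' yet inflect differently (vuwovi, vurdelnopast), so the last vowel is not what conditions the rule; the final letter is.
"mihov" ends in -v. The stems ending in -v (popev → popopev, daviv → dadaviv) repeat the first consonant+vowel as a prefix.
The other patterns: stems ending in -o drop the final letter and add -ovi; stems ending in -u add the prefix ra-; stems ending in -p add -ast.
So mihov → mimihov.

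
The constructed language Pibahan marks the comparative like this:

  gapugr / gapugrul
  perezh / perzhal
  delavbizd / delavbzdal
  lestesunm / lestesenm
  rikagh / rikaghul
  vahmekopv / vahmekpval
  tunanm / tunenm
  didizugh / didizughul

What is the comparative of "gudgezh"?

rikagh and perezh both end in -h yet inflect differently (rikaghul, perzhal), so the final letter is not what conditions the rule; the second-to-last letter is.
"gudgezh" has second-to-last letter 'z'. The stems whose second-to-last letter is 'z' (perezh → perzhal, delavbizd → delavbzdal) delete the last vowel and add -al.
The other patterns: stems whose second-to-last letter is 'g' add -ul; stems whose second-to-last letter is 'n' change the last vowel to 'e'.
So gudgezh → gudgzhal.

gudgzhal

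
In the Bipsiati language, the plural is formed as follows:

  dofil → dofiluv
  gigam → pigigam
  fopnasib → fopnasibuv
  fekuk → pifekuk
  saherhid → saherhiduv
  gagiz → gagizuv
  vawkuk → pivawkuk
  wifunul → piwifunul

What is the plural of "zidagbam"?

"zidagbam" has last vowel 'a'. The one such stem in the data (gigam → pigigam) adds the prefix pi-, so the same rule applies.
The other pattern: stems whose last vowel is 'i' add -uv.
So zidagbam → pizidagbam.

pizidagbam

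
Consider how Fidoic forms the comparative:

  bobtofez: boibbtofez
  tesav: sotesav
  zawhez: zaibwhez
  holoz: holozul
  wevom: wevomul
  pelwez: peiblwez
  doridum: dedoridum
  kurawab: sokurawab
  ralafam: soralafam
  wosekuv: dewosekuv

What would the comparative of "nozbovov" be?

"nozbovov" has last vowel 'o'. The stems whose last vowel is 'o' (wevom → wevomul, holoz → holozul) add -ul.
The other patterns: stems whose last vowel is 'u' add the prefix de-; stems whose last vowel is 'e' insert -ib- after the first vowel; stems whose last vowel is 'a' add the prefix so-.
So nozbovov → nozbovovul.

nozbovovul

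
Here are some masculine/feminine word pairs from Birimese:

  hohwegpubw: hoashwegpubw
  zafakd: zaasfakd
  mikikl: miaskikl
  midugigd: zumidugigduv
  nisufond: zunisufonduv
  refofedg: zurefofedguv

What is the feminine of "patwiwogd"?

zupatwiwogduv

zafakd and midugigd both end in -d yet inflect differently (zaasfakd, zumidugigduv), so the final letter is not what conditions the rule; the second-to-last letter is.
"patwiwogd" has second-to-last letter 'g'. The one such stem in the data (midugigd → zumidugigduv) adds zu- … -uv around the stem, so the same rule applies.
The other pattern: stems whose second-to-last letter is 'b' or 'k' insert -as- after the first vowel.
So patwiwogd → zupatwiwogduv.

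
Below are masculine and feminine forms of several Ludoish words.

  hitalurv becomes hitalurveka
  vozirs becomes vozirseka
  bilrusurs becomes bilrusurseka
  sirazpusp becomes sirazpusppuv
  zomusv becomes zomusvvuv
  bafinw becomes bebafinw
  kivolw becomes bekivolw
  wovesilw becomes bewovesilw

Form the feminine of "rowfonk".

berowfonk

hitalurv and zomusv both end in -v yet inflect differently (hitalurveka, zomusvvuv), so the final letter is not what conditions the rule; the second-to-last letter is.
"rowfonk" has second-to-last letter 'n'. The one such stem in the data (bafinw → bebafinw) adds the prefix be-, so the same rule applies.
So rowfonk → berowfonk.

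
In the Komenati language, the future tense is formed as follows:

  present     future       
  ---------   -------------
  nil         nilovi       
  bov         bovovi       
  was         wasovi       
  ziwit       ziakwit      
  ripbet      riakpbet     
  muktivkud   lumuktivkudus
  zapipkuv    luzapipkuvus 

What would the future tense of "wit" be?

bov and zapipkuv both end in -v yet inflect differently (bovovi, luzapipkuvus), so the final letter is not what conditions the rule; the number of vowels is.
"wit" has 1 vowel. The stems with 1 vowel (nil → nilovi, bov → bovovi, was → wasovi) add -ovi.
So wit → witovi.

witovi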